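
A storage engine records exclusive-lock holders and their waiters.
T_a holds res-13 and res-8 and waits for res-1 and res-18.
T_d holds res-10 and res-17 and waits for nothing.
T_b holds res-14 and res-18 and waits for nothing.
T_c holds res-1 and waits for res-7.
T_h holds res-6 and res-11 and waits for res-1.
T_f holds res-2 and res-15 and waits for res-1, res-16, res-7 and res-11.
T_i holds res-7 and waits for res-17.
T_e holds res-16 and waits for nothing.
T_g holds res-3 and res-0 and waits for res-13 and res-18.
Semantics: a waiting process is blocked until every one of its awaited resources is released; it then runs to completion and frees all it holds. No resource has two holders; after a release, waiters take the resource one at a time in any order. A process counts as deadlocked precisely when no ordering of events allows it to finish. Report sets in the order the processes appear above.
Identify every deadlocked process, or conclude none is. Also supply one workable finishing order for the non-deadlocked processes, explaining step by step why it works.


Nothing here is deadlocked.
Key observation: all waits point, directly or indirectly, at processes that can finish, so nothing is permanently blocked.
The rest can finish in the order T_b, T_d, T_i, T_c, T_h, T_e, T_f, T_a, T_g.
Walking it through:
  T_b: no waits; runs immediately, freeing res-14 and res-18
  T_d: no waits; runs immediately, freeing res-10 and res-17
  T_i: everything it awaited (res-17) is free; runs, freeing res-7
  T_c: everything it awaited (res-7) is free; runs, freeing res-1
  T_h: everything it awaited (res-1) is free; runs, freeing res-6 and res-11
  T_e: no waits; runs immediately, freeing res-16
  T_f: everything it awaited (res-1, res-16, res-7 and res-11) is free; runs, freeing res-2 and res-15
  T_a: everything it awaited (res-1 and res-18) is free; runs, freeing res-13 and res-8
  T_g: everything it awaited (res-13 and res-18) is free; runs, freeing res-3 and res-0


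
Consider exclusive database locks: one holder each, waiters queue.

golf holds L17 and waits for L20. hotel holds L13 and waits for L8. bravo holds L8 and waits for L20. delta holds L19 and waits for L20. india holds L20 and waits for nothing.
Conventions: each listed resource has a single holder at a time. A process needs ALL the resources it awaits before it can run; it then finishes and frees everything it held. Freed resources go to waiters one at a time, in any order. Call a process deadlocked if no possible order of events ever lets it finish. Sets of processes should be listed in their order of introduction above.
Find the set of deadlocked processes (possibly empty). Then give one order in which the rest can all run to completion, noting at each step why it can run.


The deadlocked set is empty.
Key observation: the wait graph is acyclic; completion cascades from the unblocked processes through everyone else.
A valid finishing order for the others: india, delta, bravo, hotel, golf.
Walking it through:
  india: no waits; runs immediately, freeing L20
  delta waits on L20 — all released -> runs and releases L19
  bravo waits on L20 — all released -> runs and releases L8
  hotel waits on L8 — all released -> runs and releases L13
  golf waits on L20 — all released -> runs and releases L17


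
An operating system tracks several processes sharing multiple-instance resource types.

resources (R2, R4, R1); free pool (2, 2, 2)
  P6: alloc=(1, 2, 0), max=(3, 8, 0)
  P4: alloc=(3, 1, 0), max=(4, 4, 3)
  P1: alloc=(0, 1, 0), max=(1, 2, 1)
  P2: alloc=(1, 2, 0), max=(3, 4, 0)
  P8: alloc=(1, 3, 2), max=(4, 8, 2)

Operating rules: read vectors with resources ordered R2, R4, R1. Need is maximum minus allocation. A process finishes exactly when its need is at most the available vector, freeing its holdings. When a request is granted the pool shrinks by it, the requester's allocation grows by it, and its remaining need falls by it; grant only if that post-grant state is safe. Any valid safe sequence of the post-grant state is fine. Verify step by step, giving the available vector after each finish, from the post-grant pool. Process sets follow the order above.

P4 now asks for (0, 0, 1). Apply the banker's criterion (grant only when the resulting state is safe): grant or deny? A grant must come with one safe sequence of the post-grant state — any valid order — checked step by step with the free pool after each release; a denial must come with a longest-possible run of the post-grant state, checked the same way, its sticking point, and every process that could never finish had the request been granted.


GRANT: granting preserves safety; a valid post-grant sequence is P1, P2, P8, P4, P6.
Key observation: with (2, 2, 1) left after the transfer, P1 can run at once — the state stays safe.
Step-by-step check of the post-grant state:
  pool = (2, 2, 1)
  run P1 (needs (1, 1, 1), free (2, 2, 1)); after release of (0, 1, 0) the pool is (2, 3, 1)
  run P2 (needs (2, 2, 0), free (2, 3, 1)); after release of (1, 2, 0) the pool is (3, 5, 1)
  run P8 (needs (3, 5, 0), free (3, 5, 1)); after release of (1, 3, 2) the pool is (4, 8, 3)
  run P4 (needs (1, 3, 2), free (4, 8, 3)); after release of (3, 1, 1) the pool is (7, 9, 4)
  run P6 (needs (2, 6, 0), free (7, 9, 4)); after release of (1, 2, 0) the pool is (8, 11, 4)


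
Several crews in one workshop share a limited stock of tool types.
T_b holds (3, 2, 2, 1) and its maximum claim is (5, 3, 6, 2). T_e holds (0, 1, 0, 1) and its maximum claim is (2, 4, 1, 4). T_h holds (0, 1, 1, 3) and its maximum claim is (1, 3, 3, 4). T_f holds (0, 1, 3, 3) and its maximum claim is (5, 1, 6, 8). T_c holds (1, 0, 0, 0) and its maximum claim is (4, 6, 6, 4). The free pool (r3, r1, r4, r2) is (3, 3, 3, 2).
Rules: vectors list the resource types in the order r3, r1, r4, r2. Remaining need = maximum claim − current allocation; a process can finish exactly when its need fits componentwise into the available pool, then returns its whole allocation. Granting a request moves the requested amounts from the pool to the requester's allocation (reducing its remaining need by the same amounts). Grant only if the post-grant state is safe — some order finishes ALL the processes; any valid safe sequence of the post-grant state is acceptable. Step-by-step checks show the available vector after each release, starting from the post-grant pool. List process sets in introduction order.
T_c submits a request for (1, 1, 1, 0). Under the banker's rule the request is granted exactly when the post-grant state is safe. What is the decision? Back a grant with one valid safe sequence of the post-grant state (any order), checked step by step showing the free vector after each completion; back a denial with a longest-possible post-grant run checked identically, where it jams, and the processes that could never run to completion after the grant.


DENY: after the grant no complete ordering would exist.
Key observation: after T_h, T_e the pool peaks at (2, 4, 3, 6), and each blocked process is short somewhere: T_b on r4; T_f on r3; T_c on r1, r4.
On the post-grant state, T_h, T_e is a maximal run — nothing extends it. Walking it through:
  pool = (2, 2, 2, 2)
  T_h needs (1, 2, 2, 1) <= (2, 2, 2, 2) -> finishes; pool += (0, 1, 1, 3) = (2, 3, 3, 5)
  T_e needs (2, 3, 1, 3) <= (2, 3, 3, 5) -> finishes; pool += (0, 1, 0, 1) = (2, 4, 3, 6)
  blocked: T_b wants (2, 1, 4, 1), pool (2, 4, 3, 6) — not enough r4
  blocked: T_f wants (5, 0, 3, 5), pool (2, 4, 3, 6) — not enough r3
  blocked: T_c wants (2, 5, 5, 4), pool (2, 4, 3, 6) — not enough r1 and r4
Post-grant, the permanently blocked set is T_b, T_f and T_c.


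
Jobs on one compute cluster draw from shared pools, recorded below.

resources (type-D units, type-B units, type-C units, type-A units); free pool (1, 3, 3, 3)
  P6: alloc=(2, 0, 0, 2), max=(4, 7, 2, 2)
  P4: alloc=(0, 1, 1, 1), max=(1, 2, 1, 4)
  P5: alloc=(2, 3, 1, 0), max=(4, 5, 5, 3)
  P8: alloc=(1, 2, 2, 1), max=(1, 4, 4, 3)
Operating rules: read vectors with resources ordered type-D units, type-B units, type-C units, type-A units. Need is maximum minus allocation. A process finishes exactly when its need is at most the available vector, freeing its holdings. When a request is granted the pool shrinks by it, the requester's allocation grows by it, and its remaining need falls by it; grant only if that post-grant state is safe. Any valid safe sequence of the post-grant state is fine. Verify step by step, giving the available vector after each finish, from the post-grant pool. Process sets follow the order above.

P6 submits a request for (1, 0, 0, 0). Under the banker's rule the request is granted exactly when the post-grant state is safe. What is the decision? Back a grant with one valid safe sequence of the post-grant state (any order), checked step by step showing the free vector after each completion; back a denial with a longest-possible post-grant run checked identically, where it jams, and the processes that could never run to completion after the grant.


DENY — the pretend-granted state is unsafe.
Key observation: after P8, P4 the pool peaks at (1, 6, 6, 5), and each blocked process is short somewhere: P6 on type-B units; P5 on type-D units.
After a pretend grant, a maximal execution: P8, P4 — then nothing else fits. Step-by-step check:
  pool = (0, 3, 3, 3)
  P8: need (0, 2, 2, 2) fits (0, 3, 3, 3); releases (1, 2, 2, 1), pool now (1, 5, 5, 4)
  P4: need (1, 1, 0, 3) fits (1, 5, 5, 4); releases (0, 1, 1, 1), pool now (1, 6, 6, 5)
  blocked: P6 wants (1, 7, 2, 0), pool (1, 6, 6, 5) — not enough type-B units
  blocked: P5 wants (2, 2, 4, 3), pool (1, 6, 6, 5) — not enough type-D units
Post-grant, the permanently blocked set is P6 and P5.


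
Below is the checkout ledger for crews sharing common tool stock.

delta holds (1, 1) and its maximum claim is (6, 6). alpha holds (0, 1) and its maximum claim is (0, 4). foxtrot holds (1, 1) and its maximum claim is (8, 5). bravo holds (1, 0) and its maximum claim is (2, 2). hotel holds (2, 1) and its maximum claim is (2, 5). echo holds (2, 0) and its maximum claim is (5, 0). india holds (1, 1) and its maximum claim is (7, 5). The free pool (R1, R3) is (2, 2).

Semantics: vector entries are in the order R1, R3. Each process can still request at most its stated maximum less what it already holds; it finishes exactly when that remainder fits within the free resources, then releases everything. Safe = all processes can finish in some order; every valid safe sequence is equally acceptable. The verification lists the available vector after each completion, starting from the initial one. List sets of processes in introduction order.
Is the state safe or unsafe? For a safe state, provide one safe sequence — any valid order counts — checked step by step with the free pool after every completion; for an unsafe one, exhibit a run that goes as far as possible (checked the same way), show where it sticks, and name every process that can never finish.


UNSAFE.
Key observation: the wall is R3: completing bravo, echo brings the pool only to (5, 2), and all the rest need more.
Going as far as possible: bravo, echo; after that, nothing fits. Walking it through:
  pool = (2, 2)
  bravo: need (1, 2) fits (2, 2); releases (1, 0), pool now (3, 2)
  echo: need (3, 0) fits (3, 2); releases (2, 0), pool now (5, 2)
  blocked: delta wants (5, 5), pool (5, 2) — not enough R3
  blocked: alpha wants (0, 3), pool (5, 2) — not enough R3
  blocked: foxtrot wants (7, 4), pool (5, 2) — not enough R1 and R3
  blocked: hotel wants (0, 4), pool (5, 2) — not enough R3
  blocked: india wants (6, 4), pool (5, 2) — not enough R1 and R3
Permanently blocked: delta, alpha, foxtrot, hotel and india.


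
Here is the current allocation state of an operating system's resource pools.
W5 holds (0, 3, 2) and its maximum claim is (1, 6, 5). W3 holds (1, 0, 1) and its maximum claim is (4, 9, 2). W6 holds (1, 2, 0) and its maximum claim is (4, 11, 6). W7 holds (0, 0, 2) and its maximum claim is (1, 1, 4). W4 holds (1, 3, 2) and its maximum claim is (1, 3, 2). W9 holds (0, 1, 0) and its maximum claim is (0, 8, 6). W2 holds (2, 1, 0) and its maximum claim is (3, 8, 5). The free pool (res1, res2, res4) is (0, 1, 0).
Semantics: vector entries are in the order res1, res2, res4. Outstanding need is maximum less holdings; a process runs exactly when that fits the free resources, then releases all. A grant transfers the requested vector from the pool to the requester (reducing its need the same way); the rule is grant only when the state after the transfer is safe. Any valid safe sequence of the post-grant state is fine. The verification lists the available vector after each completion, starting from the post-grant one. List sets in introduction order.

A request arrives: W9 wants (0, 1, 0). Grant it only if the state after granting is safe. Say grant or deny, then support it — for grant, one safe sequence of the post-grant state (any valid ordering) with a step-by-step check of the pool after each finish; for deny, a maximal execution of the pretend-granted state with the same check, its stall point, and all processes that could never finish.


GRANT. The post-grant state is safe; one safe sequence: W4, W7, W5, W9, W2, W3, W6.
Key observation: the transfer keeps a workable pool ((0, 0, 0)); W4 starts the safe sequence.
Step-by-step check of the post-grant state:
  pool = (0, 0, 0)
  run W4 (needs (0, 0, 0), free (0, 0, 0)); after release of (1, 3, 2) the pool is (1, 3, 2)
  run W7 (needs (1, 1, 2), free (1, 3, 2)); after release of (0, 0, 2) the pool is (1, 3, 4)
  run W5 (needs (1, 3, 3), free (1, 3, 4)); after release of (0, 3, 2) the pool is (1, 6, 6)
  run W9 (needs (0, 6, 6), free (1, 6, 6)); after release of (0, 2, 0) the pool is (1, 8, 6)
  run W2 (needs (1, 7, 5), free (1, 8, 6)); after release of (2, 1, 0) the pool is (3, 9, 6)
  run W3 (needs (3, 9, 1), free (3, 9, 6)); after release of (1, 0, 1) the pool is (4, 9, 7)
  run W6 (needs (3, 9, 6), free (4, 9, 7)); after release of (1, 2, 0) the pool is (5, 11, 7)


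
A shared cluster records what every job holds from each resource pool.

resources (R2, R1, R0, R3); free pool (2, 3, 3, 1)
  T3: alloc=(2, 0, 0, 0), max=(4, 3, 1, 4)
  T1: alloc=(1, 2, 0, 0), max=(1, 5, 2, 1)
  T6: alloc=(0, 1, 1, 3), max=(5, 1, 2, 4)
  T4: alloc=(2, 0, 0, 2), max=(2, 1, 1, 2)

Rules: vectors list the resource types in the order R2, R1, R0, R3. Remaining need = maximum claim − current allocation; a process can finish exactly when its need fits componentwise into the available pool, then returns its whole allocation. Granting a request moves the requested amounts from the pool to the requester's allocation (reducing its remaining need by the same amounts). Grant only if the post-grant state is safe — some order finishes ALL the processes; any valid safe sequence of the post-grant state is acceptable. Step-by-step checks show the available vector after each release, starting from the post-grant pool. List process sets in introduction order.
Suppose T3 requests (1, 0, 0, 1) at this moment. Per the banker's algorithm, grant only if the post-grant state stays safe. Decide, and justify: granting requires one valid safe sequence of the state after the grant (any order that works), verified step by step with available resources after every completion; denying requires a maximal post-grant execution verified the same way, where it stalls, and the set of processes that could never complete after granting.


DENY: after the grant no complete ordering would exist.
Key observation: after T4, T1 the pool peaks at (4, 5, 3, 2), and each blocked process is short somewhere: T3 on R3; T6 on R2.
After a pretend grant, a maximal execution: T4, T1 — then nothing else fits. Verifying each step:
  pool = (1, 3, 3, 0)
  run T4 (needs (0, 1, 1, 0), free (1, 3, 3, 0)); after release of (2, 0, 0, 2) the pool is (3, 3, 3, 2)
  run T1 (needs (0, 3, 2, 1), free (3, 3, 3, 2)); after release of (1, 2, 0, 0) the pool is (4, 5, 3, 2)
  T3 still needs (1, 3, 1, 3) but only (4, 5, 3, 2) is free — short on R3
  T6 still needs (5, 0, 1, 1) but only (4, 5, 3, 2) is free — short on R2
Processes that could never finish after the grant: T3 and T6.


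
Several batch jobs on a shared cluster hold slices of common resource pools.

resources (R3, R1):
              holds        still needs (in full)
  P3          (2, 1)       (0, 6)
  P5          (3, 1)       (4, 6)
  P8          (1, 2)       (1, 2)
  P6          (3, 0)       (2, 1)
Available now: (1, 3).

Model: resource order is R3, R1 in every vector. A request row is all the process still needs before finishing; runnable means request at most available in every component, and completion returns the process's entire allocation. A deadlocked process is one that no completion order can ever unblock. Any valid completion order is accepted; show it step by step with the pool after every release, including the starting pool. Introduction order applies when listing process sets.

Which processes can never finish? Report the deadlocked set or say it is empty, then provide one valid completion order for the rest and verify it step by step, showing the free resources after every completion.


The deadlocked set is P3 and P5.
Key observation: the pool after P8, P6 is (5, 5); every surviving request exceeds it in R1, so progress ends there.
The rest can finish in the order P8, P6. Verifying each step:
  pool = (1, 3)
  run P8 (needs (1, 2), free (1, 3)); after release of (1, 2) the pool is (2, 5)
  run P6 (needs (2, 1), free (2, 5)); after release of (3, 0) the pool is (5, 5)
None of the blocked processes ever fits:
  P3 cannot run: need (0, 6) vs free (5, 5) (insufficient R1)
  P5 cannot run: need (4, 6) vs free (5, 5) (insufficient R1)


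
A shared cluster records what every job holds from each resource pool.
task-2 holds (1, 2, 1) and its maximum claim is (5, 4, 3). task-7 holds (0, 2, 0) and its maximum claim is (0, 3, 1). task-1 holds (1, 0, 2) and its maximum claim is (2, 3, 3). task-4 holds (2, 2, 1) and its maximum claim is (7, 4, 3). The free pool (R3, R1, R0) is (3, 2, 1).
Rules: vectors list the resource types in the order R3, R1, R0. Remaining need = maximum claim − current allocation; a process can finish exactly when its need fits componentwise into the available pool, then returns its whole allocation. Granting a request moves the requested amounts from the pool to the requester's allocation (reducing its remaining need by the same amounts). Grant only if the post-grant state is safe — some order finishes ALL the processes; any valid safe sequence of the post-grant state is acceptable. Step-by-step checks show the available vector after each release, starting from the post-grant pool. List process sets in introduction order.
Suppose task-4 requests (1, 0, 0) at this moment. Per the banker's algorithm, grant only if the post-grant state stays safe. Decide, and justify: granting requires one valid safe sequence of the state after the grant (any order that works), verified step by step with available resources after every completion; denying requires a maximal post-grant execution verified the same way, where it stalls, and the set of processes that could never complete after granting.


DENY. Granting would leave the state unsafe.
Key observation: no order helps: past task-7, task-1, the free pool tops out at (3, 4, 3), below what each blocked process needs in R3.
Pretend the grant happened; the run task-7, task-1 goes as far as possible. Check, step by step:
  pool = (2, 2, 1)
  task-7: need (0, 1, 1) fits (2, 2, 1); releases (0, 2, 0), pool now (2, 4, 1)
  task-1: need (1, 3, 1) fits (2, 4, 1); releases (1, 0, 2), pool now (3, 4, 3)
  blocked: task-2 wants (4, 2, 2), pool (3, 4, 3) — not enough R3
  blocked: task-4 wants (4, 2, 2), pool (3, 4, 3) — not enough R3
Post-grant, the permanently blocked set is task-2 and task-4.


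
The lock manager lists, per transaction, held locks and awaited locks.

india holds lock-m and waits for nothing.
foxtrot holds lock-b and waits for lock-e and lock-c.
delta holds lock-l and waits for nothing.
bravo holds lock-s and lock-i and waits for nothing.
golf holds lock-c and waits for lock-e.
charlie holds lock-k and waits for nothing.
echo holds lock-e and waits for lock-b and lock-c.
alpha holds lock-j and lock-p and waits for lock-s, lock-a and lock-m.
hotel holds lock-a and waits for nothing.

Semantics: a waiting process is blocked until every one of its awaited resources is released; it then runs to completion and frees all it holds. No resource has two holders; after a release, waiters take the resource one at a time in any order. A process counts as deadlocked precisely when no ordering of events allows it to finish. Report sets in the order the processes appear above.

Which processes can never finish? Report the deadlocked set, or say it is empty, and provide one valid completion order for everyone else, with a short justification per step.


Deadlocked set: foxtrot, golf and echo.
Key observation: the wait chain closes on itself along foxtrot -> golf -> echo -> foxtrot; no other process is dragged down with it.
One completion order for the rest: bravo, delta, charlie, hotel, india, alpha.
Step-by-step check:
  run bravo (it waits on nothing); releases lock-s and lock-i
  run delta (it waits on nothing); releases lock-l
  run charlie (it waits on nothing); releases lock-k
  run hotel (it waits on nothing); releases lock-a
  run india (it waits on nothing); releases lock-m
  alpha waits on lock-s, lock-a and lock-m — all released -> runs and releases lock-j and lock-p


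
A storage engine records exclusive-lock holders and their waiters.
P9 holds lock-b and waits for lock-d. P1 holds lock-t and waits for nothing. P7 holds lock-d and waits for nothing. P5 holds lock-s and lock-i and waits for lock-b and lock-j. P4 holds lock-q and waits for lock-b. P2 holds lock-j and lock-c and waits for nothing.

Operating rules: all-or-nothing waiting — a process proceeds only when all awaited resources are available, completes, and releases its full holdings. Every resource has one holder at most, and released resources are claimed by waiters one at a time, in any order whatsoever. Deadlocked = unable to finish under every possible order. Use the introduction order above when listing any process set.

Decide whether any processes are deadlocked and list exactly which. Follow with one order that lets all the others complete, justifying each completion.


Nothing here is deadlocked.
Key observation: the waits form no ring: some process can always run, and its releases unblock the others one by one.
A valid finishing order for the others: P7, P2, P9, P1, P4, P5.
Check, step by step:
  P7 waits on nothing -> runs at once and releases lock-d
  P2 waits on nothing -> runs at once and releases lock-j and lock-c
  P9 waits on lock-d — all released -> runs and releases lock-b
  P1 waits on nothing -> runs at once and releases lock-t
  P4 waits on lock-b — all released -> runs and releases lock-q
  P5 waits on lock-b and lock-j — all released -> runs and releases lock-s and lock-i


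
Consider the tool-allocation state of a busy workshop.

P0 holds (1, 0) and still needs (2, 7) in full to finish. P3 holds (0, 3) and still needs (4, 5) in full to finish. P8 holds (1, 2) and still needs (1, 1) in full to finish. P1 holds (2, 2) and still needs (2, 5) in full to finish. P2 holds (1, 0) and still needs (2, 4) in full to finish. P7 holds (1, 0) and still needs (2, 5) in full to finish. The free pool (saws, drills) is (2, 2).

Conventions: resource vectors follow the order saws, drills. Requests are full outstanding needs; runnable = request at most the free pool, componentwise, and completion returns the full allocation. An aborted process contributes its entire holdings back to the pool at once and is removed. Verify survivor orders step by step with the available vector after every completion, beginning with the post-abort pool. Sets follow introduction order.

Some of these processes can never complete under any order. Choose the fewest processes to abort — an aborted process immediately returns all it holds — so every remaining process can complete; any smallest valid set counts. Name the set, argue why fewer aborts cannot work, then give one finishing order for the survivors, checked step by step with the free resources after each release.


Minimum abort set: P3.
Key observation: no ordering could ever have run P7 before the abort of P3; with (0, 3) back in the pool it fits at step 1.
Why nothing smaller works: aborting no one leaves the state deadlocked as given.
One survivor order: P7, P1, P8, P2, P0. Verifying each step (post-abort pool first):
  pool = (2, 5)
  P7: need (2, 5) fits (2, 5); releases (1, 0), pool now (3, 5)
  P1: need (2, 5) fits (3, 5); releases (2, 2), pool now (5, 7)
  P8: need (1, 1) fits (5, 7); releases (1, 2), pool now (6, 9)
  P2: need (2, 4) fits (6, 9); releases (1, 0), pool now (7, 9)
  P0: need (2, 7) fits (7, 9); releases (1, 0), pool now (8, 9)


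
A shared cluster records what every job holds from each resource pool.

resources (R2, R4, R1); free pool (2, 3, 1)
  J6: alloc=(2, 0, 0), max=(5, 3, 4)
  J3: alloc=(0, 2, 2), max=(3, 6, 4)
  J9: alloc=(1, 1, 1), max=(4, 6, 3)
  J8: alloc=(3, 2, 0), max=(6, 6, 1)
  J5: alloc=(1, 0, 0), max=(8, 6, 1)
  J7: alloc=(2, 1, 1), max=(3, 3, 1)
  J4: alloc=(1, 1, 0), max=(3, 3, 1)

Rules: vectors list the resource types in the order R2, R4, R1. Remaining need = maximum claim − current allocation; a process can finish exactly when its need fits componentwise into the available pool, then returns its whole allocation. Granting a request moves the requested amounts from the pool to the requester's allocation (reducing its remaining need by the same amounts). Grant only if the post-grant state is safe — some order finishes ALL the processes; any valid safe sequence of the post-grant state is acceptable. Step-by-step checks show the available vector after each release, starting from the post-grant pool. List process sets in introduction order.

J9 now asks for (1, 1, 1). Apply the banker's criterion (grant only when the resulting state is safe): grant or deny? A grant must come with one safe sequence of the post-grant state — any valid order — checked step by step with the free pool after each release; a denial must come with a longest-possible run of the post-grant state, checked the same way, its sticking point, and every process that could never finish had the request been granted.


GRANT — the state after the grant stays safe, e.g. via J7, J4, J9, J8, J3, J5, J6.
Key observation: the transfer keeps a workable pool ((1, 2, 0)); J7 starts the safe sequence.
Step-by-step check of the post-grant state:
  pool = (1, 2, 0)
  J7: need (1, 2, 0) fits (1, 2, 0); releases (2, 1, 1), pool now (3, 3, 1)
  J4: need (2, 2, 1) fits (3, 3, 1); releases (1, 1, 0), pool now (4, 4, 1)
  J9: need (2, 4, 1) fits (4, 4, 1); releases (2, 2, 2), pool now (6, 6, 3)
  J8: need (3, 4, 1) fits (6, 6, 3); releases (3, 2, 0), pool now (9, 8, 3)
  J3: need (3, 4, 2) fits (9, 8, 3); releases (0, 2, 2), pool now (9, 10, 5)
  J5: need (7, 6, 1) fits (9, 10, 5); releases (1, 0, 0), pool now (10, 10, 5)
  J6: need (3, 3, 4) fits (10, 10, 5); releases (2, 0, 0), pool now (12, 10, 5)


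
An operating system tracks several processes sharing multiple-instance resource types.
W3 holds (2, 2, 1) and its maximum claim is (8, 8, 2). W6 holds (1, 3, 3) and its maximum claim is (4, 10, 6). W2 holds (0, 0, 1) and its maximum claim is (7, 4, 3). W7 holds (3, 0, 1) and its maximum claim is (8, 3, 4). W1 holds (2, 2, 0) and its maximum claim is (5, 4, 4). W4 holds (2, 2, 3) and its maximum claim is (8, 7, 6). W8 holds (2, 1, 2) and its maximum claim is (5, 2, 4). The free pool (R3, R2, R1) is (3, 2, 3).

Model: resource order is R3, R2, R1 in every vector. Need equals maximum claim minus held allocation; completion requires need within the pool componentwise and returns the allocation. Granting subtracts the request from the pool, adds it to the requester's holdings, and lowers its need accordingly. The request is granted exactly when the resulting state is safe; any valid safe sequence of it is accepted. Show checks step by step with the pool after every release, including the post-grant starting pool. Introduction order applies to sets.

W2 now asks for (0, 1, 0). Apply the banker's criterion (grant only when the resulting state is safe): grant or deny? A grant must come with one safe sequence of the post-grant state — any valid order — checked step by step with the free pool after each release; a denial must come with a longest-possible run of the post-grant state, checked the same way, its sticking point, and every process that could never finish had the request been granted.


GRANT — the state after the grant stays safe, e.g. via W8, W1, W2, W4, W6, W3, W7.
Key observation: the grant leaves (3, 1, 3) free — enough for W8, whose release restarts the cascade.
Step-by-step check of the post-grant state:
  pool = (3, 1, 3)
  W8 needs (3, 1, 2) <= (3, 1, 3) -> finishes; pool += (2, 1, 2) = (5, 2, 5)
  W1 needs (3, 2, 4) <= (5, 2, 5) -> finishes; pool += (2, 2, 0) = (7, 4, 5)
  W2 needs (7, 3, 2) <= (7, 4, 5) -> finishes; pool += (0, 1, 1) = (7, 5, 6)
  W4 needs (6, 5, 3) <= (7, 5, 6) -> finishes; pool += (2, 2, 3) = (9, 7, 9)
  W6 needs (3, 7, 3) <= (9, 7, 9) -> finishes; pool += (1, 3, 3) = (10, 10, 12)
  W3 needs (6, 6, 1) <= (10, 10, 12) -> finishes; pool += (2, 2, 1) = (12, 12, 13)
  W7 needs (5, 3, 3) <= (12, 12, 13) -> finishes; pool += (3, 0, 1) = (15, 12, 14)


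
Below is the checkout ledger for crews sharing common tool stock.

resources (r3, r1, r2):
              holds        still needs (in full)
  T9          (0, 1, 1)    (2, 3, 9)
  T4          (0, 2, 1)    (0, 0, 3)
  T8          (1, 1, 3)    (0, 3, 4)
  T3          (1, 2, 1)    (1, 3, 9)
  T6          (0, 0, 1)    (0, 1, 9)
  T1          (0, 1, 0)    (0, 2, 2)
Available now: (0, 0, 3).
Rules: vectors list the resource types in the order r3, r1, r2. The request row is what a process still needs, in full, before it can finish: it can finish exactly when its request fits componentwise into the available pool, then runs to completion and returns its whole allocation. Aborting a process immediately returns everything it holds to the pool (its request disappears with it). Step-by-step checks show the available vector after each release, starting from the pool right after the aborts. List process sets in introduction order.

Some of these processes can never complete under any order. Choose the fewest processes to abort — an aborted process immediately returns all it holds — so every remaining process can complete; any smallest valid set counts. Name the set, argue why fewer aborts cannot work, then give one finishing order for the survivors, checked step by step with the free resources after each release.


The answer: abort T9 and T3.
Key observation: aborting T9 and T3 returns (1, 3, 2), and T6 — hopeless before — runs at step 4 with the returned capacity in the pool.
Minimality, checking each single-abort alternative: T9 alone leaves T3 blocked (short on r2); T4 alone leaves T9 blocked (short on r3 and r2); T8 alone leaves T9 blocked (short on r3 and r2); T3 alone leaves T9 blocked (short on r2); T6 alone leaves T9 blocked (short on r3 and r2); T1 alone leaves T9 blocked (short on r3 and r2).
One survivor order: T1, T4, T8, T6. Step-by-step check (post-abort pool first):
  pool = (1, 3, 5)
  T1: need (0, 2, 2) fits (1, 3, 5); releases (0, 1, 0), pool now (1, 4, 5)
  T4: need (0, 0, 3) fits (1, 4, 5); releases (0, 2, 1), pool now (1, 6, 6)
  T8: need (0, 3, 4) fits (1, 6, 6); releases (1, 1, 3), pool now (2, 7, 9)
  T6: need (0, 1, 9) fits (2, 7, 9); releases (0, 0, 1), pool now (2, 7, 10)


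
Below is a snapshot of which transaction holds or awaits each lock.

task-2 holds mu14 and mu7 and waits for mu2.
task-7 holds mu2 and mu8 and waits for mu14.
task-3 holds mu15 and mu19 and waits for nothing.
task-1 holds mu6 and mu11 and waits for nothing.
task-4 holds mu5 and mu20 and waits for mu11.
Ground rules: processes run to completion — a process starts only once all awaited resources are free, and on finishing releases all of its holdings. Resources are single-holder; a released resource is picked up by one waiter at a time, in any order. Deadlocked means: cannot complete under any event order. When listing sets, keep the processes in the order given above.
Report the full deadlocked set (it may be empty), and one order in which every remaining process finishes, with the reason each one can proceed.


Deadlocked: task-2 and task-7.
Key observation: the waits loop around task-2 -> task-7 -> task-2 with no way out; no other process is dragged down with it.
The rest can finish in the order task-1, task-4, task-3.
Check, step by step:
  task-1: no waits; runs immediately, freeing mu6 and mu11
  task-4: everything it awaited (mu11) is free; runs, freeing mu5 and mu20
  task-3: no waits; runs immediately, freeing mu15 and mu19


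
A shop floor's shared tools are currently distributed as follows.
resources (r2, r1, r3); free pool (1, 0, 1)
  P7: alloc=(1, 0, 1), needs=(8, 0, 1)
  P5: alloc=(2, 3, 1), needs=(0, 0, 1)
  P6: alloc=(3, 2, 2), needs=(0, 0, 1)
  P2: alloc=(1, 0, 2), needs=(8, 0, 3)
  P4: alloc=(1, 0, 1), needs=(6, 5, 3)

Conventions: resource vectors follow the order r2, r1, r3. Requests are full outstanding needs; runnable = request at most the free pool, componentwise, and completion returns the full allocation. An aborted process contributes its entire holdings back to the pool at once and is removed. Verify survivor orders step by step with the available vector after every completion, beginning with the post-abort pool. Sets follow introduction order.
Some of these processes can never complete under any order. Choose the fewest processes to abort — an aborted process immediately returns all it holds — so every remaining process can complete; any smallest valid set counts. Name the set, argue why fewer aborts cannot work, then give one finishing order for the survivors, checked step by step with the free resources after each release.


The answer: abort P7.
Key observation: the deadlocked P2 becomes finishable only because P7 released (1, 0, 1); it completes at step 4 below.
No smaller set exists: with zero aborts the deadlock remains.
Survivors finish in the order: P6, P5, P4, P2. Verifying each step (pool after the aborts first):
  pool = (2, 0, 2)
  P6: need (0, 0, 1) fits (2, 0, 2); releases (3, 2, 2), pool now (5, 2, 4)
  P5: need (0, 0, 1) fits (5, 2, 4); releases (2, 3, 1), pool now (7, 5, 5)
  P4: need (6, 5, 3) fits (7, 5, 5); releases (1, 0, 1), pool now (8, 5, 6)
  P2: need (8, 0, 3) fits (8, 5, 6); releases (1, 0, 2), pool now (9, 5, 8)


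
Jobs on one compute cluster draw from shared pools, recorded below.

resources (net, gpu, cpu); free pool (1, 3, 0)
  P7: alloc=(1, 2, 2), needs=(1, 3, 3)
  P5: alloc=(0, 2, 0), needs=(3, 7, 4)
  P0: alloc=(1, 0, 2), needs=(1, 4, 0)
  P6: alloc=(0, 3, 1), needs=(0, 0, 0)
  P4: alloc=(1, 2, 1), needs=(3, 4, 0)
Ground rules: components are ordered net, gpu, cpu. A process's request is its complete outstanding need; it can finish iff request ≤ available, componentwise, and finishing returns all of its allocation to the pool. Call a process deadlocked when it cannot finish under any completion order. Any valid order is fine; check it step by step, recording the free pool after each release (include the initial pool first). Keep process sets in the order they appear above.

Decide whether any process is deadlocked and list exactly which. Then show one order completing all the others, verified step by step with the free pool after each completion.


The deadlocked set is empty.
Key observation: P6 leads a chain of completions in which each release enables another process.
One completion order for the rest: P6, P0, P7, P4, P5. Walking it through:
  pool = (1, 3, 0)
  run P6 (needs (0, 0, 0), free (1, 3, 0)); after release of (0, 3, 1) the pool is (1, 6, 1)
  run P0 (needs (1, 4, 0), free (1, 6, 1)); after release of (1, 0, 2) the pool is (2, 6, 3)
  run P7 (needs (1, 3, 3), free (2, 6, 3)); after release of (1, 2, 2) the pool is (3, 8, 5)
  run P4 (needs (3, 4, 0), free (3, 8, 5)); after release of (1, 2, 1) the pool is (4, 10, 6)
  run P5 (needs (3, 7, 4), free (4, 10, 6)); after release of (0, 2, 0) the pool is (4, 12, 6)


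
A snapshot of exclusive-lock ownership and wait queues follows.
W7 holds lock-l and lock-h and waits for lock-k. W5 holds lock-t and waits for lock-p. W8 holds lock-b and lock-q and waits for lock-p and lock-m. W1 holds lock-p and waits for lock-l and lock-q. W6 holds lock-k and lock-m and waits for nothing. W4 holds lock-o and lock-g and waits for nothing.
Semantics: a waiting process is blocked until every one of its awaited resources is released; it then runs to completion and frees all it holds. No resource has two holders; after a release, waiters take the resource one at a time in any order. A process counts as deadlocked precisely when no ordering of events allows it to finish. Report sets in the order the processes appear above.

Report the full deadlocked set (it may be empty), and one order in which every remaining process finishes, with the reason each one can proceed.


Deadlocked: W5, W8 and W1.
Key observation: the waits loop around W1 -> W8 -> W1 with no way out; W5 waits into the deadlock from upstream.
A valid finishing order for the others: W6, W4, W7.
Walking it through:
  W6 waits on nothing -> runs at once and releases lock-k and lock-m
  W4 waits on nothing -> runs at once and releases lock-o and lock-g
  run W7 (all its waits — lock-k — are resolved); releases lock-l and lock-h


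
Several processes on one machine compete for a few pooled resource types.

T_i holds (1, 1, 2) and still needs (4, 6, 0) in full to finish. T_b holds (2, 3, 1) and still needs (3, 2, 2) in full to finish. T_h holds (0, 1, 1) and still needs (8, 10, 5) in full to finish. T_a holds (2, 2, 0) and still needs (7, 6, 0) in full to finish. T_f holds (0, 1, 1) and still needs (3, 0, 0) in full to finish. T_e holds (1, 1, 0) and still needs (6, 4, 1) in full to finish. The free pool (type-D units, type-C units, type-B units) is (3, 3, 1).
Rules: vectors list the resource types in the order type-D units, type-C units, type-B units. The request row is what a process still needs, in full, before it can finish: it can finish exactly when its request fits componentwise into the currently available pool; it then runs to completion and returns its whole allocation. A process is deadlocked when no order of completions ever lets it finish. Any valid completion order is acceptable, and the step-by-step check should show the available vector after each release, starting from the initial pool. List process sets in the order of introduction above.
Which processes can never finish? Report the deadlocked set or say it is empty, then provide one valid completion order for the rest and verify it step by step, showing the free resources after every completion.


No process is deadlocked.
Key observation: there is always a runnable process — T_f first — so the state unwinds completely.
A valid finishing order for the others: T_f, T_b, T_i, T_e, T_a, T_h. Verifying each step:
  pool = (3, 3, 1)
  T_f needs (3, 0, 0) <= (3, 3, 1) -> finishes; pool += (0, 1, 1) = (3, 4, 2)
  T_b needs (3, 2, 2) <= (3, 4, 2) -> finishes; pool += (2, 3, 1) = (5, 7, 3)
  T_i needs (4, 6, 0) <= (5, 7, 3) -> finishes; pool += (1, 1, 2) = (6, 8, 5)
  T_e needs (6, 4, 1) <= (6, 8, 5) -> finishes; pool += (1, 1, 0) = (7, 9, 5)
  T_a needs (7, 6, 0) <= (7, 9, 5) -> finishes; pool += (2, 2, 0) = (9, 11, 5)
  T_h needs (8, 10, 5) <= (9, 11, 5) -> finishes; pool += (0, 1, 1) = (9, 12, 6)


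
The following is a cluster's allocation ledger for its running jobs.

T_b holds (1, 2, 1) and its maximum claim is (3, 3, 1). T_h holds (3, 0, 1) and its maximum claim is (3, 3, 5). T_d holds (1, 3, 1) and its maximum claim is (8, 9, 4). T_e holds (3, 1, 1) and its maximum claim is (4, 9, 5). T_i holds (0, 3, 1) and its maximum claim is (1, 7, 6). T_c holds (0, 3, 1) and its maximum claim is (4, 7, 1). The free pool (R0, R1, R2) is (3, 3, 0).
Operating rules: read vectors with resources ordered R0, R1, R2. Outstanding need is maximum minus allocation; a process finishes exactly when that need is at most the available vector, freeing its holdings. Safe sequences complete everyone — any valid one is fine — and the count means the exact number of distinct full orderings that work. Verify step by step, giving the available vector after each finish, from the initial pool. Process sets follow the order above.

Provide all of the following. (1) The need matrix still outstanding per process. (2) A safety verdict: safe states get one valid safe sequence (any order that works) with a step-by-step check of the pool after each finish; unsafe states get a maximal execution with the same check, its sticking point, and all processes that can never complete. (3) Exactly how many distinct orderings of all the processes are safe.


(1) Outstanding need per process (order R0, R1, R2):
  T_b: (2, 1, 0)
  T_h: (0, 3, 4)
  T_d: (7, 6, 3)
  T_e: (1, 8, 4)
  T_i: (1, 4, 5)
  T_c: (4, 4, 0)
(2) UNSAFE — no complete ordering exists.
Key observation: once T_b, T_c finish, the pool peaks at (4, 8, 2) — and every remaining process still needs more R2 than that.
Going as far as possible: T_b, T_c; after that, nothing fits. Step-by-step check:
  pool = (3, 3, 0)
  run T_b (needs (2, 1, 0), free (3, 3, 0)); after release of (1, 2, 1) the pool is (4, 5, 1)
  run T_c (needs (4, 4, 0), free (4, 5, 1)); after release of (0, 3, 1) the pool is (4, 8, 2)
  blocked: T_h wants (0, 3, 4), pool (4, 8, 2) — not enough R2
  blocked: T_d wants (7, 6, 3), pool (4, 8, 2) — not enough R0 and R2
  blocked: T_e wants (1, 8, 4), pool (4, 8, 2) — not enough R2
  blocked: T_i wants (1, 4, 5), pool (4, 8, 2) — not enough R2
Never able to finish: T_h, T_d, T_e and T_i.
(3) Precisely 0 of the possible complete orderings are safe sequences.
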